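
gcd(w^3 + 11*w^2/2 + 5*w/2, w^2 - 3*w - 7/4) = w + 1/2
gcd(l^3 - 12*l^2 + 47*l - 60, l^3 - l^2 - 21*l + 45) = l - 3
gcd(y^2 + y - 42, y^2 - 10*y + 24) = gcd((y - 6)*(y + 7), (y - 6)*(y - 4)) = y - 6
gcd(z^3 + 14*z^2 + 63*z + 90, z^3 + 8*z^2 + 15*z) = z^2 + 8*z + 15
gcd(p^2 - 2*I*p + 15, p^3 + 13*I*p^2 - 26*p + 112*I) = 1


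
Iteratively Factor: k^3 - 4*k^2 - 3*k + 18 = (k - 3)*(k^2 - k - 6) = (k - 3)^2*(k + 2)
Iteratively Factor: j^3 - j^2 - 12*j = (j + 3)*(j^2 - 4*j) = j*(j + 3)*(j - 4)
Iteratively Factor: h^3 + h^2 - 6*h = (h)*(h^2 + h - 6) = h*(h - 2)*(h + 3)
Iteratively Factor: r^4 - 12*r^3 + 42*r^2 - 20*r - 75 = (r - 5)*(r^3 - 7*r^2 + 7*r + 15) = (r - 5)^2*(r^2 - 2*r - 3) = (r - 5)^2*(r - 3)*(r + 1)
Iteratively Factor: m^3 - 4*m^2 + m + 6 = (m + 1)*(m^2 - 5*m + 6) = (m - 3)*(m + 1)*(m - 2)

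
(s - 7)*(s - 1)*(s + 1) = s^3 - 7*s^2 - s + 7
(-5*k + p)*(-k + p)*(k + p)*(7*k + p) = 35*k^4 - 2*k^3*p - 36*k^2*p^2 + 2*k*p^3 + p^4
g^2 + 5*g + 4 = (g + 1)*(g + 4)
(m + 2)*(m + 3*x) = m^2 + 3*m*x + 2*m + 6*x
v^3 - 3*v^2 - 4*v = v*(v - 4)*(v + 1)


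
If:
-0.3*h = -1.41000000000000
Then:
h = 4.70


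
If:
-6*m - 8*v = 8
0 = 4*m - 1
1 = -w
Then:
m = 1/4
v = -19/16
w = -1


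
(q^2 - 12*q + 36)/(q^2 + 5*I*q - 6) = (q^2 - 12*q + 36)/(q^2 + 5*I*q - 6)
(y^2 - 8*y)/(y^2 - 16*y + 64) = y/(y - 8)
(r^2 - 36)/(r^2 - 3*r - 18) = (r + 6)/(r + 3)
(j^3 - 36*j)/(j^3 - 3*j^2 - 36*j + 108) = j/(j - 3)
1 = 1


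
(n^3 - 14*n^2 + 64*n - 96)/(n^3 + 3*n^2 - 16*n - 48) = (n^2 - 10*n + 24)/(n^2 + 7*n + 12)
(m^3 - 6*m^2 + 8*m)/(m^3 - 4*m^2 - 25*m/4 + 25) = 4*m*(m - 2)/(4*m^2 - 25)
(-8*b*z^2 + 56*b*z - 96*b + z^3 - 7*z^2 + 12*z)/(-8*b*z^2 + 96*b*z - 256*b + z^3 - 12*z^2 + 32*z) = (z - 3)/(z - 8)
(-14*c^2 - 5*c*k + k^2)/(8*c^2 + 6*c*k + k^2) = (-7*c + k)/(4*c + k)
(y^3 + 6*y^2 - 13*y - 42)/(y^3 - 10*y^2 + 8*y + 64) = (y^2 + 4*y - 21)/(y^2 - 12*y + 32)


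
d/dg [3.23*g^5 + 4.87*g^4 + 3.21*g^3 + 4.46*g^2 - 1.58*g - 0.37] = 16.15*g^4 + 19.48*g^3 + 9.63*g^2 + 8.92*g - 1.58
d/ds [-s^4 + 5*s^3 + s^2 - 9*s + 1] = -4*s^3 + 15*s^2 + 2*s - 9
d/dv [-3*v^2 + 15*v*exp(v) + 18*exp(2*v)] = 15*v*exp(v) - 6*v + 36*exp(2*v) + 15*exp(v)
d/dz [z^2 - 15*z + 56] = 2*z - 15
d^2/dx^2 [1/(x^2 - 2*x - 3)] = 2*(x^2 - 2*x - 4*(x - 1)^2 - 3)/(-x^2 + 2*x + 3)^3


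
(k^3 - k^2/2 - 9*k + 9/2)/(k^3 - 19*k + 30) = (2*k^2 + 5*k - 3)/(2*(k^2 + 3*k - 10))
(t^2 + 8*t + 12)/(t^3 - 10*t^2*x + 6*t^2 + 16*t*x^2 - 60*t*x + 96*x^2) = (t + 2)/(t^2 - 10*t*x + 16*x^2)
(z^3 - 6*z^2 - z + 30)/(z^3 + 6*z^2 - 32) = (z^3 - 6*z^2 - z + 30)/(z^3 + 6*z^2 - 32)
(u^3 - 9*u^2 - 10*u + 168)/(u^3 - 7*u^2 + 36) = (u^2 - 3*u - 28)/(u^2 - u - 6)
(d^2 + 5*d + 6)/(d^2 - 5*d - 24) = (d + 2)/(d - 8)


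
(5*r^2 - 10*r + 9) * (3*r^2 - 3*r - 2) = 15*r^4 - 45*r^3 + 47*r^2 - 7*r - 18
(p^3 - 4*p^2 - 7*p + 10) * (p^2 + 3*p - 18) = p^5 - p^4 - 37*p^3 + 61*p^2 + 156*p - 180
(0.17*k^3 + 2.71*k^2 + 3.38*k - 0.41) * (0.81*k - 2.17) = 0.1377*k^4 + 1.8262*k^3 - 3.1429*k^2 - 7.6667*k + 0.8897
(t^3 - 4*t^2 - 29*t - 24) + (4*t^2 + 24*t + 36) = t^3 - 5*t + 12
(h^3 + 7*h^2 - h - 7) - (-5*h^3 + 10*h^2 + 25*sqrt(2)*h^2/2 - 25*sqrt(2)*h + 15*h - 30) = 6*h^3 - 25*sqrt(2)*h^2/2 - 3*h^2 - 16*h + 25*sqrt(2)*h + 23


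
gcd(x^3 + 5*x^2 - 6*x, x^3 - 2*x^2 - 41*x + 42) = x^2 + 5*x - 6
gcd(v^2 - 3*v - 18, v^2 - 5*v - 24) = v + 3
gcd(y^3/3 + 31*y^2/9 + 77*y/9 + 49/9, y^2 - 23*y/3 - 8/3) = 1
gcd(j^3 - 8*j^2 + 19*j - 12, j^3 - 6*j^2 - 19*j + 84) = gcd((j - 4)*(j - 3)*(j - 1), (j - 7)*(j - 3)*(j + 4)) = j - 3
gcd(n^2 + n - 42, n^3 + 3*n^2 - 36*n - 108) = n - 6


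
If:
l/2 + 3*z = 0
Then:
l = -6*z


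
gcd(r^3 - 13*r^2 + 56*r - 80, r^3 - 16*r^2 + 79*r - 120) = r - 5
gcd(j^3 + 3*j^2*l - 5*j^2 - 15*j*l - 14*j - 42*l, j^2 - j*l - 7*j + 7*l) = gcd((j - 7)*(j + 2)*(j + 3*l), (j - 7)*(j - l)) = j - 7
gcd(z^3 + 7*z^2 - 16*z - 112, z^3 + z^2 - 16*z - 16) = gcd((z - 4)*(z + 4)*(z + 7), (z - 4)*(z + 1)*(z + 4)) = z^2 - 16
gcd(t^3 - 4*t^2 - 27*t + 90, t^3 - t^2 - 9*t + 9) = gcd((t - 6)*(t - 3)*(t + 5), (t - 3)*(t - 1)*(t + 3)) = t - 3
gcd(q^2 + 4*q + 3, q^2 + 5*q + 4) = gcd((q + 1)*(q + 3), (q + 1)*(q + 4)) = q + 1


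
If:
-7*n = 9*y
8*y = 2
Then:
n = -9/28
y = 1/4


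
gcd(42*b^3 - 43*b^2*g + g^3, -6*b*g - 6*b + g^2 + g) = 6*b - g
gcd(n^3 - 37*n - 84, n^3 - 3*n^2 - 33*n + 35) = n - 7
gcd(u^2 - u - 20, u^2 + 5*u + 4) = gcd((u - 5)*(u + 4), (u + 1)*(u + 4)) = u + 4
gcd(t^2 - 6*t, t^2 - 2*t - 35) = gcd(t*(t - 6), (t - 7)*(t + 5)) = 1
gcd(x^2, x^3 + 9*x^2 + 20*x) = x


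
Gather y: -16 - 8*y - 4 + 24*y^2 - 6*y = 24*y^2 - 14*y - 20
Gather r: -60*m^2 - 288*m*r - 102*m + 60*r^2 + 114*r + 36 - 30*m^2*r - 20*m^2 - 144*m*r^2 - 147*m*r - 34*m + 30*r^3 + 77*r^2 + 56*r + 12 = -80*m^2 - 136*m + 30*r^3 + r^2*(137 - 144*m) + r*(-30*m^2 - 435*m + 170) + 48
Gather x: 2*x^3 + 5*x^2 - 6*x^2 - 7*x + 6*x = 2*x^3 - x^2 - x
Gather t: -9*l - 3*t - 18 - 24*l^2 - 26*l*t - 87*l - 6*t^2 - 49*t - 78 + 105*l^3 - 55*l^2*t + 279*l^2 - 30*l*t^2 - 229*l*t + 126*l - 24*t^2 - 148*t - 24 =105*l^3 + 255*l^2 + 30*l + t^2*(-30*l - 30) + t*(-55*l^2 - 255*l - 200) - 120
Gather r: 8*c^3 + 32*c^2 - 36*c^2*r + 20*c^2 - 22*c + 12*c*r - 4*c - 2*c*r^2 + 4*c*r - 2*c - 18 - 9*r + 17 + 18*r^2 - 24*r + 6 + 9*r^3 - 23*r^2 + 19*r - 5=8*c^3 + 52*c^2 - 28*c + 9*r^3 + r^2*(-2*c - 5) + r*(-36*c^2 + 16*c - 14)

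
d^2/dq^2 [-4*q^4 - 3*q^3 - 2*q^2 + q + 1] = -48*q^2 - 18*q - 4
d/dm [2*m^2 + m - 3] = 4*m + 1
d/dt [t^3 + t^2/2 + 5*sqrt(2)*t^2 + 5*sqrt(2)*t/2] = 3*t^2 + t + 10*sqrt(2)*t + 5*sqrt(2)/2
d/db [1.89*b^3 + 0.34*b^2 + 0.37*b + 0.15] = 5.67*b^2 + 0.68*b + 0.37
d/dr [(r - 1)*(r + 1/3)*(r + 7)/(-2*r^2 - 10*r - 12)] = (-3*r^4 - 30*r^3 - 164*r^2 - 242*r + 55)/(6*(r^4 + 10*r^3 + 37*r^2 + 60*r + 36))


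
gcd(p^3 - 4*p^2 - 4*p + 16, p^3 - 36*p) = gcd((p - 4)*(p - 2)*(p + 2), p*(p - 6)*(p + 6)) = 1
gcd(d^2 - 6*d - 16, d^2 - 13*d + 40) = d - 8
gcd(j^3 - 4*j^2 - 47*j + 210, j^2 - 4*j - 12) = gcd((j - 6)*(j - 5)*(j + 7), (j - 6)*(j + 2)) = j - 6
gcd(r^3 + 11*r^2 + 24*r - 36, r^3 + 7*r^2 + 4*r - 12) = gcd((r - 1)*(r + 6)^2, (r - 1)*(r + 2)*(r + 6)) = r^2 + 5*r - 6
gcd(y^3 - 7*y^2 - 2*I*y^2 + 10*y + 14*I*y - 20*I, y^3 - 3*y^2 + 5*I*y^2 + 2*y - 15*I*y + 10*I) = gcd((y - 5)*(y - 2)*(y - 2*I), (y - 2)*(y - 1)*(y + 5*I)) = y - 2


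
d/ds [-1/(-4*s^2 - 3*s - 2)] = (-8*s - 3)/(4*s^2 + 3*s + 2)^2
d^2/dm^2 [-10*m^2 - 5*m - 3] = -20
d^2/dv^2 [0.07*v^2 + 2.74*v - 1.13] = 0.140000000000000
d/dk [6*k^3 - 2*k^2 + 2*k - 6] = 18*k^2 - 4*k + 2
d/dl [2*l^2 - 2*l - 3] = 4*l - 2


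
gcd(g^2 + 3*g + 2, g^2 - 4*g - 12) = g + 2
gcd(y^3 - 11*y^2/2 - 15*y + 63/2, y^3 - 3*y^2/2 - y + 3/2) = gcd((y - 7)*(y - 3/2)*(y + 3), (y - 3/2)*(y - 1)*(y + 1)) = y - 3/2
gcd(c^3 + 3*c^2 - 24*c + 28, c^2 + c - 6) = c - 2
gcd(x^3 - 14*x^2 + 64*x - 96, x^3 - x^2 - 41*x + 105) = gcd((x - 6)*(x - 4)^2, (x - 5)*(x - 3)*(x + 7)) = 1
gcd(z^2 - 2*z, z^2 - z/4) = z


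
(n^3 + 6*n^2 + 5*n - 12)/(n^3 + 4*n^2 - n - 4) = (n + 3)/(n + 1)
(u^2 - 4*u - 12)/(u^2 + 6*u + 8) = (u - 6)/(u + 4)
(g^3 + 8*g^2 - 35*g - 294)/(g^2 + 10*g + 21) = (g^2 + g - 42)/(g + 3)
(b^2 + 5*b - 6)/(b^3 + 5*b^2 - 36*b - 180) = (b - 1)/(b^2 - b - 30)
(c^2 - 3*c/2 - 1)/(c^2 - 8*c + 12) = (c + 1/2)/(c - 6)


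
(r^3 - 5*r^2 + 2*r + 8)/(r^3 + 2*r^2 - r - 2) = (r^2 - 6*r + 8)/(r^2 + r - 2)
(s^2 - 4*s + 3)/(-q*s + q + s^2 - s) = (3 - s)/(q - s)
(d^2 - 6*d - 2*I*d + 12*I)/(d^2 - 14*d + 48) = (d - 2*I)/(d - 8)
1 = 1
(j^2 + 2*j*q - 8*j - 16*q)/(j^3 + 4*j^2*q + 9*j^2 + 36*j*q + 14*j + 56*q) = (j^2 + 2*j*q - 8*j - 16*q)/(j^3 + 4*j^2*q + 9*j^2 + 36*j*q + 14*j + 56*q)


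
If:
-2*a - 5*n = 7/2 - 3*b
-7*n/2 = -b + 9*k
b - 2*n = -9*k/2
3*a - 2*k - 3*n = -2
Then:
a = 17/7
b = 117/14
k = -13/35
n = 117/35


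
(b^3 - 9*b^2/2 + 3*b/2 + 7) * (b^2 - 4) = b^5 - 9*b^4/2 - 5*b^3/2 + 25*b^2 - 6*b - 28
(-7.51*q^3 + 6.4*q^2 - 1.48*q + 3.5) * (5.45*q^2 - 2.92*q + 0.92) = -40.9295*q^5 + 56.8092*q^4 - 33.6632*q^3 + 29.2846*q^2 - 11.5816*q + 3.22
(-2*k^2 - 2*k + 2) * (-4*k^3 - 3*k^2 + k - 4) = 8*k^5 + 14*k^4 - 4*k^3 + 10*k - 8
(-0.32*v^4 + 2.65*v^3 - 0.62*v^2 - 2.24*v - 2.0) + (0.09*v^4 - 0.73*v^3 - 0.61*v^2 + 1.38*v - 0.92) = -0.23*v^4 + 1.92*v^3 - 1.23*v^2 - 0.86*v - 2.92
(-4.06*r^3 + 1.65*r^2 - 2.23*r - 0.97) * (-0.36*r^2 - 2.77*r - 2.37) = 1.4616*r^5 + 10.6522*r^4 + 5.8545*r^3 + 2.6158*r^2 + 7.972*r + 2.2989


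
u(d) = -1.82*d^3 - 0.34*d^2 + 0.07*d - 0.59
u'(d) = -5.46*d^2 - 0.68*d + 0.07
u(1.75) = -11.26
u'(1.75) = -17.84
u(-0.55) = -0.43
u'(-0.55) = -1.21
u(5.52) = -316.68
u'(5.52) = -170.05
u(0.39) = -0.72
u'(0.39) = -1.03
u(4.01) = -123.13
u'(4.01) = -90.45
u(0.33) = -0.67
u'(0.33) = -0.75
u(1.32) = -5.28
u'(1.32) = -10.34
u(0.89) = -2.08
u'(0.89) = -4.86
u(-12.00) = 3094.57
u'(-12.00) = -778.01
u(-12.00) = 3094.57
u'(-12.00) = -778.01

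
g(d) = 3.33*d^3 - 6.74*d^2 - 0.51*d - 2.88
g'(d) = 9.99*d^2 - 13.48*d - 0.51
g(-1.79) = -42.66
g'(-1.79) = 55.63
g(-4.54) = -451.10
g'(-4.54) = 266.60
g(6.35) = 574.75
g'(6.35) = 316.71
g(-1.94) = -51.57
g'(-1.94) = 63.24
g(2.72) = 12.88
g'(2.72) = 36.73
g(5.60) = 367.70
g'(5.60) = 237.29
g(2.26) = -0.02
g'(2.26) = 20.05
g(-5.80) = -876.38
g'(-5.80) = 413.74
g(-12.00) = -6721.56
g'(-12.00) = 1599.81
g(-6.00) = -961.74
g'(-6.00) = 440.01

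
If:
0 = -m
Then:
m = 0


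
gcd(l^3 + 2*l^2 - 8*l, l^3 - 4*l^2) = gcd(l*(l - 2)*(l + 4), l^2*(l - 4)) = l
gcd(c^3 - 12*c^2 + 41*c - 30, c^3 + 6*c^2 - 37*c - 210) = c - 6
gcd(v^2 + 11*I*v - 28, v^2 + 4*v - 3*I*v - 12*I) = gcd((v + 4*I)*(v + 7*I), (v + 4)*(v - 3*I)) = 1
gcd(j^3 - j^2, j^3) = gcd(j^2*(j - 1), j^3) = j^2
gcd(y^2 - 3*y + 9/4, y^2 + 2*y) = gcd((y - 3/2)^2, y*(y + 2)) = 1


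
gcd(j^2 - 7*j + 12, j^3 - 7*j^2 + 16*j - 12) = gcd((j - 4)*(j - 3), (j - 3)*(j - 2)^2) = j - 3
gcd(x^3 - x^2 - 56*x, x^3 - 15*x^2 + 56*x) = x^2 - 8*x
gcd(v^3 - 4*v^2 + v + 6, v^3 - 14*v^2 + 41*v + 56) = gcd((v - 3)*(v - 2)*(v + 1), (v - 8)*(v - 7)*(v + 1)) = v + 1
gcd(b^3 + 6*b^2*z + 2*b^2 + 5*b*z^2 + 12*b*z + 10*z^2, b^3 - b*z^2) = b + z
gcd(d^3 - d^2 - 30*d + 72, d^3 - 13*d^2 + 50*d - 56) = d - 4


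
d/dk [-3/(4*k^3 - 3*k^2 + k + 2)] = 3*(12*k^2 - 6*k + 1)/(4*k^3 - 3*k^2 + k + 2)^2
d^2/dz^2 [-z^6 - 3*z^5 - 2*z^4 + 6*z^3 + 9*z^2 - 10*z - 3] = -30*z^4 - 60*z^3 - 24*z^2 + 36*z + 18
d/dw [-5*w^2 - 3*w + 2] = -10*w - 3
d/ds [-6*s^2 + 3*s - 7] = 3 - 12*s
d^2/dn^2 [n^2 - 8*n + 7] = 2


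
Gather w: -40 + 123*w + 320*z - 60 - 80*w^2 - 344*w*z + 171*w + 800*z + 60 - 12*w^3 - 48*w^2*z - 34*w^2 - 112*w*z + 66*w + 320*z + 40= -12*w^3 + w^2*(-48*z - 114) + w*(360 - 456*z) + 1440*z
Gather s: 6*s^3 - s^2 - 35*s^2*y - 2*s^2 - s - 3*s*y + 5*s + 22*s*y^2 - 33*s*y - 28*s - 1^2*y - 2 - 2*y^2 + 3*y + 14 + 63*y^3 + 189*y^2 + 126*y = 6*s^3 + s^2*(-35*y - 3) + s*(22*y^2 - 36*y - 24) + 63*y^3 + 187*y^2 + 128*y + 12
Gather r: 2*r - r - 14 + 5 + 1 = r - 8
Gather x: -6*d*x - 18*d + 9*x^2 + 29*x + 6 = -18*d + 9*x^2 + x*(29 - 6*d) + 6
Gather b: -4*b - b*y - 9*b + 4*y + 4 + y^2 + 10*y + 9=b*(-y - 13) + y^2 + 14*y + 13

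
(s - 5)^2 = s^2 - 10*s + 25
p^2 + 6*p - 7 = (p - 1)*(p + 7)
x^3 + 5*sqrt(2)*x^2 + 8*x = x*(x + sqrt(2))*(x + 4*sqrt(2))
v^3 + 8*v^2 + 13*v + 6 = (v + 1)^2*(v + 6)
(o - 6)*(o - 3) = o^2 - 9*o + 18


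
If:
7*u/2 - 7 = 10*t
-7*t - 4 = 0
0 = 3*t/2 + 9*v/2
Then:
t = -4/7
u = 18/49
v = 4/21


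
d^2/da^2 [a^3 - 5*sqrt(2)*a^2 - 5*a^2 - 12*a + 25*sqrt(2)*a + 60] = 6*a - 10*sqrt(2) - 10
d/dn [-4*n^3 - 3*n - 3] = -12*n^2 - 3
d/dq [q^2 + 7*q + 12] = 2*q + 7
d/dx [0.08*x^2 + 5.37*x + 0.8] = 0.16*x + 5.37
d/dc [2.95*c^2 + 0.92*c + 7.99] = 5.9*c + 0.92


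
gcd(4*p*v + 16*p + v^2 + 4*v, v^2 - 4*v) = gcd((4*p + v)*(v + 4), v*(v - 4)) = 1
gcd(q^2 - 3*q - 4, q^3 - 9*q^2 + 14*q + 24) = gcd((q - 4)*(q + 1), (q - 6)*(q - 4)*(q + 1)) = q^2 - 3*q - 4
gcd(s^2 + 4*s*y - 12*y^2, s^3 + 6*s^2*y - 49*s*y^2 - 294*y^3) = s + 6*y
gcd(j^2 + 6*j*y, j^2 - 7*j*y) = j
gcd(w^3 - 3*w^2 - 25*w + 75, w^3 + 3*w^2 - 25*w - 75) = w^2 - 25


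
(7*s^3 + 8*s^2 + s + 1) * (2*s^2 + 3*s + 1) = 14*s^5 + 37*s^4 + 33*s^3 + 13*s^2 + 4*s + 1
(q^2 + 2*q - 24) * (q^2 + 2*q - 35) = q^4 + 4*q^3 - 55*q^2 - 118*q + 840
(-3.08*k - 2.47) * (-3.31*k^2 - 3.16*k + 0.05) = 10.1948*k^3 + 17.9085*k^2 + 7.6512*k - 0.1235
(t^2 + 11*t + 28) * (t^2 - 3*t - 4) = t^4 + 8*t^3 - 9*t^2 - 128*t - 112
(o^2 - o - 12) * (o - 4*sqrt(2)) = o^3 - 4*sqrt(2)*o^2 - o^2 - 12*o + 4*sqrt(2)*o + 48*sqrt(2)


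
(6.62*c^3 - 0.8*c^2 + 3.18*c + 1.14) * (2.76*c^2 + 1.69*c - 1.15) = 18.2712*c^5 + 8.9798*c^4 - 0.1882*c^3 + 9.4406*c^2 - 1.7304*c - 1.311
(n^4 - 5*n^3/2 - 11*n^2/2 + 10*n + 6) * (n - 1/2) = n^5 - 3*n^4 - 17*n^3/4 + 51*n^2/4 + n - 3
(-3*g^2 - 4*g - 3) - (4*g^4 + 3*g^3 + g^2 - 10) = -4*g^4 - 3*g^3 - 4*g^2 - 4*g + 7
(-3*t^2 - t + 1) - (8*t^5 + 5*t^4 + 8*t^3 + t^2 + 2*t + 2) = -8*t^5 - 5*t^4 - 8*t^3 - 4*t^2 - 3*t - 1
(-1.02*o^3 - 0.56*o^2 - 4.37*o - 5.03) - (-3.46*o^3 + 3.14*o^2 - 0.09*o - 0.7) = 2.44*o^3 - 3.7*o^2 - 4.28*o - 4.33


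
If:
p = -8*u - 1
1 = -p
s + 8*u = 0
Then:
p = -1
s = 0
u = 0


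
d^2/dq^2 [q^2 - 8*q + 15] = 2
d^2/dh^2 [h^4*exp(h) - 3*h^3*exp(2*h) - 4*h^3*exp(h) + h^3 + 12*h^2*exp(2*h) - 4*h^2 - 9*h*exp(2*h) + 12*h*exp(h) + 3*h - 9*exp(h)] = h^4*exp(h) - 12*h^3*exp(2*h) + 4*h^3*exp(h) + 12*h^2*exp(2*h) - 12*h^2*exp(h) + 42*h*exp(2*h) - 12*h*exp(h) + 6*h - 12*exp(2*h) + 15*exp(h) - 8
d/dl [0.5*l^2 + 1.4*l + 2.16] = 1.0*l + 1.4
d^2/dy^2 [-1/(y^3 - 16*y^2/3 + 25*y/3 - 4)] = 6*((9*y - 16)*(3*y^3 - 16*y^2 + 25*y - 12) - (9*y^2 - 32*y + 25)^2)/(3*y^3 - 16*y^2 + 25*y - 12)^3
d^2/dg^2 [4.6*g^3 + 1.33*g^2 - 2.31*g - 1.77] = 27.6*g + 2.66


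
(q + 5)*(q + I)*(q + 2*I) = q^3 + 5*q^2 + 3*I*q^2 - 2*q + 15*I*q - 10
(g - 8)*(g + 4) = g^2 - 4*g - 32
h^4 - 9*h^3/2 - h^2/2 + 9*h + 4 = (h - 4)*(h - 2)*(h + 1/2)*(h + 1)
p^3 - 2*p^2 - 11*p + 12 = (p - 4)*(p - 1)*(p + 3)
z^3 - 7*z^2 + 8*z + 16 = (z - 4)^2*(z + 1)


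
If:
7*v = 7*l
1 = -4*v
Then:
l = -1/4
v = -1/4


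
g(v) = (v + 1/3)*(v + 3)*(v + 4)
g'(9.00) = 389.33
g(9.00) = 1456.00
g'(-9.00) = 125.33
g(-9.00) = -260.00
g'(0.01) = 14.48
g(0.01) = 4.14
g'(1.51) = 43.32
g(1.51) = 45.81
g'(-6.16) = 37.82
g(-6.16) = -39.77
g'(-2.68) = -3.43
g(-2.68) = -0.99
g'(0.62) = 24.58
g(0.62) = 15.94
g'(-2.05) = -3.13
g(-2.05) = -3.18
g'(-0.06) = 13.46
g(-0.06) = 3.17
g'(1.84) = 51.48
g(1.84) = 61.43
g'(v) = (v + 1/3)*(v + 3) + (v + 1/3)*(v + 4) + (v + 3)*(v + 4)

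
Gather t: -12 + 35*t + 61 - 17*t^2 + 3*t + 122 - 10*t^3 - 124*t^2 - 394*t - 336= -10*t^3 - 141*t^2 - 356*t - 165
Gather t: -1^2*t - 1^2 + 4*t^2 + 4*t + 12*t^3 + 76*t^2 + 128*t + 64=12*t^3 + 80*t^2 + 131*t + 63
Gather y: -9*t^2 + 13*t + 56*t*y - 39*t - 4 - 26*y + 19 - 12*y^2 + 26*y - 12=-9*t^2 + 56*t*y - 26*t - 12*y^2 + 3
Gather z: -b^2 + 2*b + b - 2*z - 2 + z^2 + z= -b^2 + 3*b + z^2 - z - 2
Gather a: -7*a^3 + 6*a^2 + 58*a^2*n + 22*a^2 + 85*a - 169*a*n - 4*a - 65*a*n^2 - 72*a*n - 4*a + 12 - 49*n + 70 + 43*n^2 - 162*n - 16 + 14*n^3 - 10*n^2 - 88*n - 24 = -7*a^3 + a^2*(58*n + 28) + a*(-65*n^2 - 241*n + 77) + 14*n^3 + 33*n^2 - 299*n + 42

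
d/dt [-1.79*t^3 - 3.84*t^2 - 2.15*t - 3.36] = -5.37*t^2 - 7.68*t - 2.15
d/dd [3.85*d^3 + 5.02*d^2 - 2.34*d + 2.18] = 11.55*d^2 + 10.04*d - 2.34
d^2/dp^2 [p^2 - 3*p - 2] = 2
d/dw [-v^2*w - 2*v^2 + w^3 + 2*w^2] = -v^2 + 3*w^2 + 4*w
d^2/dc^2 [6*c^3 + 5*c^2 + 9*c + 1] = 36*c + 10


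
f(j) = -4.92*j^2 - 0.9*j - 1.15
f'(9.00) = -89.46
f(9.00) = -407.77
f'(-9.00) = 87.66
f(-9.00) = -391.57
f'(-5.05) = 48.79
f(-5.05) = -122.08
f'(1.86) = -19.20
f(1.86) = -19.85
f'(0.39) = -4.74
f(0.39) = -2.25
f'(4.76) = -47.74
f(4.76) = -116.91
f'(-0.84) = 7.37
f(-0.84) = -3.87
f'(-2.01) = 18.88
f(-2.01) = -19.22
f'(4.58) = -45.97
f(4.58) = -108.48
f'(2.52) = -25.70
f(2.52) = -34.66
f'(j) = -9.84*j - 0.9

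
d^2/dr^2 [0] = 0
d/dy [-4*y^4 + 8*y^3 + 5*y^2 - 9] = 2*y*(-8*y^2 + 12*y + 5)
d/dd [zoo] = 0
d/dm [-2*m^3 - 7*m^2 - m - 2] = -6*m^2 - 14*m - 1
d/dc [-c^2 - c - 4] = -2*c - 1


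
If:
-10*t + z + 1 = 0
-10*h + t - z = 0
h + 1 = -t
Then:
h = 10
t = -11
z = -111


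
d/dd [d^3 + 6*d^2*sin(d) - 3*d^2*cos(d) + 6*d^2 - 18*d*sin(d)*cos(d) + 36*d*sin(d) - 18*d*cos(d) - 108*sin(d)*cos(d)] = 3*d^2*sin(d) + 6*d^2*cos(d) + 3*d^2 + 30*sqrt(2)*d*sin(d + pi/4) - 18*d*cos(2*d) + 12*d + 36*sin(d) - 9*sin(2*d) - 18*cos(d) - 108*cos(2*d)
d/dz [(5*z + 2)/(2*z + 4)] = 4/(z^2 + 4*z + 4)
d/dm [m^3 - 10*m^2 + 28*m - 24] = 3*m^2 - 20*m + 28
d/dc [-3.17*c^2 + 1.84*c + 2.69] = 1.84 - 6.34*c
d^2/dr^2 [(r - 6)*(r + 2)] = 2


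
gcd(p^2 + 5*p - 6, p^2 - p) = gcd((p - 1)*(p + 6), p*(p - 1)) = p - 1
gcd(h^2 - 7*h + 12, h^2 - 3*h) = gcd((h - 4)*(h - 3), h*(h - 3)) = h - 3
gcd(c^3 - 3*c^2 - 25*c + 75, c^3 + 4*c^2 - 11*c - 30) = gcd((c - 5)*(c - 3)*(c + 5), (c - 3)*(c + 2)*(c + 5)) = c^2 + 2*c - 15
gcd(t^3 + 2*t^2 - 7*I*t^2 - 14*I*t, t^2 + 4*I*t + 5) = 1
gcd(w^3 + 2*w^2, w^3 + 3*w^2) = w^2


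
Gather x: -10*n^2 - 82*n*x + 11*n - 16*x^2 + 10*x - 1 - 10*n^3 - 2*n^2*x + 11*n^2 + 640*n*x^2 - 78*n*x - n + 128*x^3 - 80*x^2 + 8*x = -10*n^3 + n^2 + 10*n + 128*x^3 + x^2*(640*n - 96) + x*(-2*n^2 - 160*n + 18) - 1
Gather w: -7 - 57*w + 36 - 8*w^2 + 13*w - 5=-8*w^2 - 44*w + 24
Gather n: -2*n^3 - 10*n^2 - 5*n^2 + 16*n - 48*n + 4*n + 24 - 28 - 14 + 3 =-2*n^3 - 15*n^2 - 28*n - 15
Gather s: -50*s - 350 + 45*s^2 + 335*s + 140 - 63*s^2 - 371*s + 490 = -18*s^2 - 86*s + 280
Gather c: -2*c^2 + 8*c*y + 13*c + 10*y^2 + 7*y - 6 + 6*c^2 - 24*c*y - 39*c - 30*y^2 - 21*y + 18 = 4*c^2 + c*(-16*y - 26) - 20*y^2 - 14*y + 12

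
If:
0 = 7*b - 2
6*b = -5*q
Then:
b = 2/7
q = -12/35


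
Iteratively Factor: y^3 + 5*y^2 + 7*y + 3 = (y + 1)*(y^2 + 4*y + 3) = (y + 1)^2*(y + 3)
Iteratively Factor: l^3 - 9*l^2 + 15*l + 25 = (l - 5)*(l^2 - 4*l - 5) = (l - 5)^2*(l + 1)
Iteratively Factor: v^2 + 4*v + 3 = (v + 1)*(v + 3)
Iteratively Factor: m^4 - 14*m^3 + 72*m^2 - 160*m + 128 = (m - 4)*(m^3 - 10*m^2 + 32*m - 32) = (m - 4)^2*(m^2 - 6*m + 8) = (m - 4)^3*(m - 2)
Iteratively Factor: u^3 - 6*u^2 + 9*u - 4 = (u - 4)*(u^2 - 2*u + 1) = (u - 4)*(u - 1)*(u - 1)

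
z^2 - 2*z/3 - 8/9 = (z - 4/3)*(z + 2/3)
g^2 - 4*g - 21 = (g - 7)*(g + 3)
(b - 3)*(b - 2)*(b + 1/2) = b^3 - 9*b^2/2 + 7*b/2 + 3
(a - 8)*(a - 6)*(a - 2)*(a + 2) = a^4 - 14*a^3 + 44*a^2 + 56*a - 192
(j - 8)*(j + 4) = j^2 - 4*j - 32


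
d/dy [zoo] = 0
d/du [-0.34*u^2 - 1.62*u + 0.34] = -0.68*u - 1.62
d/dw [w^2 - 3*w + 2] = 2*w - 3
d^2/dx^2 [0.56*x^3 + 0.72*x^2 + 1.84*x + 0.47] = 3.36*x + 1.44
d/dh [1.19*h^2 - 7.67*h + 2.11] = 2.38*h - 7.67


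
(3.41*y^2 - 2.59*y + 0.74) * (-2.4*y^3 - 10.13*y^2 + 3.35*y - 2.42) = -8.184*y^5 - 28.3273*y^4 + 35.8842*y^3 - 24.4249*y^2 + 8.7468*y - 1.7908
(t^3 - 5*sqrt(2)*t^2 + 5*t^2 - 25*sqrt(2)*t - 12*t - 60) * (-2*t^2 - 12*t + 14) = -2*t^5 - 22*t^4 + 10*sqrt(2)*t^4 - 22*t^3 + 110*sqrt(2)*t^3 + 230*sqrt(2)*t^2 + 334*t^2 - 350*sqrt(2)*t + 552*t - 840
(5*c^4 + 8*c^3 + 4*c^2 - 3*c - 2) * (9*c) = 45*c^5 + 72*c^4 + 36*c^3 - 27*c^2 - 18*c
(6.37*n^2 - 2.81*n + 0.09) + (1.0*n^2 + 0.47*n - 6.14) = 7.37*n^2 - 2.34*n - 6.05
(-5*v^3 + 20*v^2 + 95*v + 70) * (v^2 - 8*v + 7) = -5*v^5 + 60*v^4 - 100*v^3 - 550*v^2 + 105*v + 490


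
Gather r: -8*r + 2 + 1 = 3 - 8*r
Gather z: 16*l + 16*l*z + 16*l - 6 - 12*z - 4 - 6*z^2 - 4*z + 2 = 32*l - 6*z^2 + z*(16*l - 16) - 8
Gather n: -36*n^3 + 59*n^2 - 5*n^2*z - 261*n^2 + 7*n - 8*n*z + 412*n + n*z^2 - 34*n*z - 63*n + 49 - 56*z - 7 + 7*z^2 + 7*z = -36*n^3 + n^2*(-5*z - 202) + n*(z^2 - 42*z + 356) + 7*z^2 - 49*z + 42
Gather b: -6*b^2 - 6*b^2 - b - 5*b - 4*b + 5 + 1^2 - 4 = -12*b^2 - 10*b + 2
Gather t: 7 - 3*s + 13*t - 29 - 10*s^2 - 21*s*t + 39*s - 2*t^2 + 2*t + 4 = -10*s^2 + 36*s - 2*t^2 + t*(15 - 21*s) - 18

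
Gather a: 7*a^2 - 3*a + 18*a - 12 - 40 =7*a^2 + 15*a - 52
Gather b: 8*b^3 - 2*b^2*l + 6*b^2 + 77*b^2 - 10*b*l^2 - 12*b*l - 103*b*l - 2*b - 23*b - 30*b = 8*b^3 + b^2*(83 - 2*l) + b*(-10*l^2 - 115*l - 55)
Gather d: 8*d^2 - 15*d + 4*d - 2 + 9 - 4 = 8*d^2 - 11*d + 3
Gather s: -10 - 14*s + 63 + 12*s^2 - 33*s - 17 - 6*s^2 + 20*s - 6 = 6*s^2 - 27*s + 30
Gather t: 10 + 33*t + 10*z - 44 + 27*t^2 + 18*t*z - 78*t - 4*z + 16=27*t^2 + t*(18*z - 45) + 6*z - 18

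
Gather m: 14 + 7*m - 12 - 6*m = m + 2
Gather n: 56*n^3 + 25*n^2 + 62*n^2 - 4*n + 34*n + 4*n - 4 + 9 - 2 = 56*n^3 + 87*n^2 + 34*n + 3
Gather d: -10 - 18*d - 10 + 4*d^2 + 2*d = 4*d^2 - 16*d - 20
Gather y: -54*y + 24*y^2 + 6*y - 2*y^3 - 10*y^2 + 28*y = -2*y^3 + 14*y^2 - 20*y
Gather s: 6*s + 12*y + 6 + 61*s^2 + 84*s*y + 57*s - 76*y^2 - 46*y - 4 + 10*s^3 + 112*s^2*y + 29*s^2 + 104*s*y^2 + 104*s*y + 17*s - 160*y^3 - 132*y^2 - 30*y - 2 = 10*s^3 + s^2*(112*y + 90) + s*(104*y^2 + 188*y + 80) - 160*y^3 - 208*y^2 - 64*y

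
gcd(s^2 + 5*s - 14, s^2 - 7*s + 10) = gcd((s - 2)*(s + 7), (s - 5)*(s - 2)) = s - 2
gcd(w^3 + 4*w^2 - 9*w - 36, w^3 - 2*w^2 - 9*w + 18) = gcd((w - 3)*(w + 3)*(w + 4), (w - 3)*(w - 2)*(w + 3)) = w^2 - 9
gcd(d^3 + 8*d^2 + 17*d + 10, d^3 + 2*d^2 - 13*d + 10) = d + 5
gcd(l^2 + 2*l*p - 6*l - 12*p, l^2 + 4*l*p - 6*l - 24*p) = l - 6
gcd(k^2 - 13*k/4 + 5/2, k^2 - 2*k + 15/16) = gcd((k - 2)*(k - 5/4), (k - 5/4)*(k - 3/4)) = k - 5/4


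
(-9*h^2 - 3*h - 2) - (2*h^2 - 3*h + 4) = -11*h^2 - 6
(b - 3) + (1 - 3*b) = -2*b - 2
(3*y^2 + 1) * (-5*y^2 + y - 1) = -15*y^4 + 3*y^3 - 8*y^2 + y - 1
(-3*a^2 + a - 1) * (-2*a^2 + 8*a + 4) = 6*a^4 - 26*a^3 - 2*a^2 - 4*a - 4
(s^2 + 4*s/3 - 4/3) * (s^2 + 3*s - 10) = s^4 + 13*s^3/3 - 22*s^2/3 - 52*s/3 + 40/3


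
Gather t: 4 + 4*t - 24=4*t - 20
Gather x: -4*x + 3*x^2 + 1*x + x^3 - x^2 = x^3 + 2*x^2 - 3*x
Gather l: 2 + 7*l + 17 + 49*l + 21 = 56*l + 40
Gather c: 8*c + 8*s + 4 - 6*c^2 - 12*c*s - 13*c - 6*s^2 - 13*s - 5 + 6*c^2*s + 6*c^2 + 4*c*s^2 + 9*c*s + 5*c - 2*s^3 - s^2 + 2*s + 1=6*c^2*s + c*(4*s^2 - 3*s) - 2*s^3 - 7*s^2 - 3*s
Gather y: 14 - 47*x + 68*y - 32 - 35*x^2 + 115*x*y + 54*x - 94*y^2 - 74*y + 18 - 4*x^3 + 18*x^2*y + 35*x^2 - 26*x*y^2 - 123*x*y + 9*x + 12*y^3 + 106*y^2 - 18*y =-4*x^3 + 16*x + 12*y^3 + y^2*(12 - 26*x) + y*(18*x^2 - 8*x - 24)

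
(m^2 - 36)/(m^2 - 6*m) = (m + 6)/m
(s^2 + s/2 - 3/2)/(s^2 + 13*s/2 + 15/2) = (s - 1)/(s + 5)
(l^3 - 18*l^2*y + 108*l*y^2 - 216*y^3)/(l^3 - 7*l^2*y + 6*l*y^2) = (-l^2 + 12*l*y - 36*y^2)/(l*(-l + y))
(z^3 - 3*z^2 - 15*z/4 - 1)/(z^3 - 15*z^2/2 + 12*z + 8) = (z + 1/2)/(z - 4)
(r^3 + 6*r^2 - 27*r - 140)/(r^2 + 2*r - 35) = r + 4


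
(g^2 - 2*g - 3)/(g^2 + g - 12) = (g + 1)/(g + 4)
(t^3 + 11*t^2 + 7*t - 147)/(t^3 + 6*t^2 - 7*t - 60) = (t^2 + 14*t + 49)/(t^2 + 9*t + 20)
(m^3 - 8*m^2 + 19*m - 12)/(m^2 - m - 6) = (m^2 - 5*m + 4)/(m + 2)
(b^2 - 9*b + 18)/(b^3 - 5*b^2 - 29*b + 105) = (b - 6)/(b^2 - 2*b - 35)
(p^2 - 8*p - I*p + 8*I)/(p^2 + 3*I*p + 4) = (p - 8)/(p + 4*I)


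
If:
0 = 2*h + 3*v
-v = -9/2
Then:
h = -27/4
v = 9/2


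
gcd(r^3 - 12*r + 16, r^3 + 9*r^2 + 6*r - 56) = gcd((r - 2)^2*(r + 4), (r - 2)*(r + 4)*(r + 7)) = r^2 + 2*r - 8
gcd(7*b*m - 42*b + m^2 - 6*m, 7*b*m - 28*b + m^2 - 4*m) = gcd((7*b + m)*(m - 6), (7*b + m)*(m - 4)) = 7*b + m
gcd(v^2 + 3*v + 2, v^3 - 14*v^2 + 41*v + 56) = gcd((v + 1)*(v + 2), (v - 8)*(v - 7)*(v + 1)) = v + 1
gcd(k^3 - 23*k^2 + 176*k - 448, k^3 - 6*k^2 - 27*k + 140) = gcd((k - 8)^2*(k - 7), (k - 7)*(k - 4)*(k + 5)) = k - 7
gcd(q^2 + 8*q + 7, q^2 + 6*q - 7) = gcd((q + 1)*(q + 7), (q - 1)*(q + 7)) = q + 7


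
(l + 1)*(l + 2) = l^2 + 3*l + 2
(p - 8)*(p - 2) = p^2 - 10*p + 16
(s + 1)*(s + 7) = s^2 + 8*s + 7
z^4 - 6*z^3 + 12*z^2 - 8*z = z*(z - 2)^3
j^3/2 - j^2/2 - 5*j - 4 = (j/2 + 1/2)*(j - 4)*(j + 2)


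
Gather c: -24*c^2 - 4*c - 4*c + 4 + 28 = -24*c^2 - 8*c + 32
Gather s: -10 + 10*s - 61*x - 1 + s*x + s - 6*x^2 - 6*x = s*(x + 11) - 6*x^2 - 67*x - 11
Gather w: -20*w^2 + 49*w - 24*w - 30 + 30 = -20*w^2 + 25*w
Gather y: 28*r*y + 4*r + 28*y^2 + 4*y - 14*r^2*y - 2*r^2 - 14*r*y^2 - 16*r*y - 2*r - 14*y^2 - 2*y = -2*r^2 + 2*r + y^2*(14 - 14*r) + y*(-14*r^2 + 12*r + 2)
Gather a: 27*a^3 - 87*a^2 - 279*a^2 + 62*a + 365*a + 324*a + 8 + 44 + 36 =27*a^3 - 366*a^2 + 751*a + 88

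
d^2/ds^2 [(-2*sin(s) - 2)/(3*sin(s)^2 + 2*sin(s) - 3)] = 2*(9*sin(s)^5 + 30*sin(s)^4 + 54*sin(s)^3 - 8*sin(s)^2 - 75*sin(s) - 38)/(2*sin(s) - 3*cos(s)^2)^3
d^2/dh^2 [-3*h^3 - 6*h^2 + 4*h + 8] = -18*h - 12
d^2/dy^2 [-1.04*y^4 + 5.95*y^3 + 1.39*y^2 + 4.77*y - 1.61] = -12.48*y^2 + 35.7*y + 2.78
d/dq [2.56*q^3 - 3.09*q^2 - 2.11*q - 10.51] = 7.68*q^2 - 6.18*q - 2.11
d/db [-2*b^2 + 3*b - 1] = 3 - 4*b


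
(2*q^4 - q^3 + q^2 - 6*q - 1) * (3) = 6*q^4 - 3*q^3 + 3*q^2 - 18*q - 3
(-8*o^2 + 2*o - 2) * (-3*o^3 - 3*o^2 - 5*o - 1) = 24*o^5 + 18*o^4 + 40*o^3 + 4*o^2 + 8*o + 2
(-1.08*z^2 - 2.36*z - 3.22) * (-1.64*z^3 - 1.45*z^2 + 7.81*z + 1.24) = 1.7712*z^5 + 5.4364*z^4 + 0.267999999999999*z^3 - 15.1018*z^2 - 28.0746*z - 3.9928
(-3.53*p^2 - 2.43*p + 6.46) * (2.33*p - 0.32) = -8.2249*p^3 - 4.5323*p^2 + 15.8294*p - 2.0672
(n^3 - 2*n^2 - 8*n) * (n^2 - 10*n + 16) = n^5 - 12*n^4 + 28*n^3 + 48*n^2 - 128*n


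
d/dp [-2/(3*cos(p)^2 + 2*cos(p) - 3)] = -4*(3*cos(p) + 1)*sin(p)/(3*sin(p)^2 - 2*cos(p))^2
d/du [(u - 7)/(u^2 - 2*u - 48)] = (u^2 - 2*u - 2*(u - 7)*(u - 1) - 48)/(-u^2 + 2*u + 48)^2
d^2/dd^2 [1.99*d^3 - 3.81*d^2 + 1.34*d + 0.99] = 11.94*d - 7.62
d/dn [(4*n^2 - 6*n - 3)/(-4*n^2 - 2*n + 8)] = (-16*n^2 + 20*n - 27)/(2*(4*n^4 + 4*n^3 - 15*n^2 - 8*n + 16))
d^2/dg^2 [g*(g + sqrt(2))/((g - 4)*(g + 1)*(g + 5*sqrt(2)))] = 2*(g^6 + 3*sqrt(2)*g^5 + 42*g^4 + 36*sqrt(2)*g^4 + 108*g^3 + 178*sqrt(2)*g^3 - 180*sqrt(2)*g^2 + 840*g^2 - 360*g + 600*sqrt(2)*g - 600*sqrt(2) + 640)/(g^9 - 9*g^8 + 15*sqrt(2)*g^8 - 135*sqrt(2)*g^7 + 165*g^7 - 1305*g^6 + 475*sqrt(2)*g^6 - 1575*sqrt(2)*g^5 + 2190*g^5 + 2850*sqrt(2)*g^4 + 6606*g^4 - 9064*g^3 + 9090*sqrt(2)*g^3 - 15960*sqrt(2)*g^2 - 21600*g^2 - 36000*sqrt(2)*g - 9600*g - 16000*sqrt(2))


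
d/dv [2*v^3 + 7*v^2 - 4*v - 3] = 6*v^2 + 14*v - 4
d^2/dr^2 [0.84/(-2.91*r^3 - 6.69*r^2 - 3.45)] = (-0.84*r^2*(8.73*r + 13.38)*(17.46*r + 26.76) + (14.6664*r + 11.2392)*(2.91*r^3 + 6.69*r^2 + 3.45))/(2.91*r^3 + 6.69*r^2 + 3.45)^3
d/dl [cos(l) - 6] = -sin(l)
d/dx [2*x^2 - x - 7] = 4*x - 1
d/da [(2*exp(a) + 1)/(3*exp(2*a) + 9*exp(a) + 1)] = (-6*exp(2*a) - 6*exp(a) - 7)*exp(a)/(9*exp(4*a) + 54*exp(3*a) + 87*exp(2*a) + 18*exp(a) + 1)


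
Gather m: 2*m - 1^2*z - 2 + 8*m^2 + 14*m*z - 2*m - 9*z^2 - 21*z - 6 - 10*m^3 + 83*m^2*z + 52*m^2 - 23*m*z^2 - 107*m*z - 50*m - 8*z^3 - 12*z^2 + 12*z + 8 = -10*m^3 + m^2*(83*z + 60) + m*(-23*z^2 - 93*z - 50) - 8*z^3 - 21*z^2 - 10*z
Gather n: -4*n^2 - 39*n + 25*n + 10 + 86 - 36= -4*n^2 - 14*n + 60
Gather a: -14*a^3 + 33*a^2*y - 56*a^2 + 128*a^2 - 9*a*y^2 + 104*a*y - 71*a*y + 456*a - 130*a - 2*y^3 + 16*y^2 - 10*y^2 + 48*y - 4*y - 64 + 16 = -14*a^3 + a^2*(33*y + 72) + a*(-9*y^2 + 33*y + 326) - 2*y^3 + 6*y^2 + 44*y - 48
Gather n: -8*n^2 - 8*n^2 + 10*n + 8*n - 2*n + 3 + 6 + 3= -16*n^2 + 16*n + 12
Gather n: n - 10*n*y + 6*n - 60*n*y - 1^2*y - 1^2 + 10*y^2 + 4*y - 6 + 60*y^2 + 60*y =n*(7 - 70*y) + 70*y^2 + 63*y - 7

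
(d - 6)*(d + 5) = d^2 - d - 30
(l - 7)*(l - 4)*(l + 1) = l^3 - 10*l^2 + 17*l + 28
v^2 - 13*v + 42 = (v - 7)*(v - 6)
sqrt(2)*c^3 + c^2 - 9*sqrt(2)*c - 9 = (c - 3)*(c + 3)*(sqrt(2)*c + 1)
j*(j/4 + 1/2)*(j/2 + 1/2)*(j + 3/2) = j^4/8 + 9*j^3/16 + 13*j^2/16 + 3*j/8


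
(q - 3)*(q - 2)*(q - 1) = q^3 - 6*q^2 + 11*q - 6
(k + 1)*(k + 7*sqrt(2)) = k^2 + k + 7*sqrt(2)*k + 7*sqrt(2)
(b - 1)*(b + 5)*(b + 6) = b^3 + 10*b^2 + 19*b - 30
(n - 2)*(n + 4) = n^2 + 2*n - 8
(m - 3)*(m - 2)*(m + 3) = m^3 - 2*m^2 - 9*m + 18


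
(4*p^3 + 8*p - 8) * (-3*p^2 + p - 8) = -12*p^5 + 4*p^4 - 56*p^3 + 32*p^2 - 72*p + 64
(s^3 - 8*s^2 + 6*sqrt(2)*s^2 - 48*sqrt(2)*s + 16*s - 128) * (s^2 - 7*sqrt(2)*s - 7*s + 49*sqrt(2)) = s^5 - 15*s^4 - sqrt(2)*s^4 - 12*s^3 + 15*sqrt(2)*s^3 - 168*sqrt(2)*s^2 + 1020*s^2 - 3808*s + 1680*sqrt(2)*s - 6272*sqrt(2)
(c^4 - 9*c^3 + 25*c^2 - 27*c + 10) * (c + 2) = c^5 - 7*c^4 + 7*c^3 + 23*c^2 - 44*c + 20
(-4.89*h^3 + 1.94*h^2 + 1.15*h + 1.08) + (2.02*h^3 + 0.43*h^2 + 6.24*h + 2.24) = -2.87*h^3 + 2.37*h^2 + 7.39*h + 3.32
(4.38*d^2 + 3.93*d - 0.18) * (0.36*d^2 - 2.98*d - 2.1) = 1.5768*d^4 - 11.6376*d^3 - 20.9742*d^2 - 7.7166*d + 0.378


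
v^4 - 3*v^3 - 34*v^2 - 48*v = v*(v - 8)*(v + 2)*(v + 3)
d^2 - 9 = (d - 3)*(d + 3)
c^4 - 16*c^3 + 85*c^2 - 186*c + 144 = (c - 8)*(c - 3)^2*(c - 2)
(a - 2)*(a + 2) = a^2 - 4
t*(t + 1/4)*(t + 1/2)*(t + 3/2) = t^4 + 9*t^3/4 + 5*t^2/4 + 3*t/16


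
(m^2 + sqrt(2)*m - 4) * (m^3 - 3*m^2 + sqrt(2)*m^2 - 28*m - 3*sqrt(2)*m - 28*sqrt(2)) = m^5 - 3*m^4 + 2*sqrt(2)*m^4 - 30*m^3 - 6*sqrt(2)*m^3 - 60*sqrt(2)*m^2 + 6*m^2 + 12*sqrt(2)*m + 56*m + 112*sqrt(2)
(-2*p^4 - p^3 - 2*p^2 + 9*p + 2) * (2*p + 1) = -4*p^5 - 4*p^4 - 5*p^3 + 16*p^2 + 13*p + 2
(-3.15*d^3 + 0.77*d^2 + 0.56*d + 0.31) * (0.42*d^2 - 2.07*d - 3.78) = -1.323*d^5 + 6.8439*d^4 + 10.5483*d^3 - 3.9396*d^2 - 2.7585*d - 1.1718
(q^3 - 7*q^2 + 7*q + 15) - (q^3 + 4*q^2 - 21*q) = -11*q^2 + 28*q + 15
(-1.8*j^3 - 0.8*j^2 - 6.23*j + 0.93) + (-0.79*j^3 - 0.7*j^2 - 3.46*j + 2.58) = -2.59*j^3 - 1.5*j^2 - 9.69*j + 3.51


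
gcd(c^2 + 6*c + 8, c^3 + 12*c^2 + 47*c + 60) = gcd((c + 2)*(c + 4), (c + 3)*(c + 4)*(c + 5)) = c + 4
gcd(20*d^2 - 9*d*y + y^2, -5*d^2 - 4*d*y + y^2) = -5*d + y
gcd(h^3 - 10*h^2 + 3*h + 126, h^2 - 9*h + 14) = h - 7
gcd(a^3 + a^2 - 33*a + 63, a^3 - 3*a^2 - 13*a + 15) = 1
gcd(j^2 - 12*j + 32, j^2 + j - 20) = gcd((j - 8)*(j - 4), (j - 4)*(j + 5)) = j - 4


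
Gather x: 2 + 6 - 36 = -28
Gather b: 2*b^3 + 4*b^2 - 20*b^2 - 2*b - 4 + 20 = 2*b^3 - 16*b^2 - 2*b + 16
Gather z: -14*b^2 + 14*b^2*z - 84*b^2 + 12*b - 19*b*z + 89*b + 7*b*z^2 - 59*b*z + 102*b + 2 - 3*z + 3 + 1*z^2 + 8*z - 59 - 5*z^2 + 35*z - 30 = -98*b^2 + 203*b + z^2*(7*b - 4) + z*(14*b^2 - 78*b + 40) - 84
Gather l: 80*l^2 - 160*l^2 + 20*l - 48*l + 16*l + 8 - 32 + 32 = -80*l^2 - 12*l + 8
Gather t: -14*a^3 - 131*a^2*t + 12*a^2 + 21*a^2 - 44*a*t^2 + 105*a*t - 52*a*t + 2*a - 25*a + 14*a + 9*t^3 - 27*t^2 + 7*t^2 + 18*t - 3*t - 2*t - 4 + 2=-14*a^3 + 33*a^2 - 9*a + 9*t^3 + t^2*(-44*a - 20) + t*(-131*a^2 + 53*a + 13) - 2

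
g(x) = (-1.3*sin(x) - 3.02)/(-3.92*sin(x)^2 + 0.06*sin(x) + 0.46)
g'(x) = (7.84*sin(x)*cos(x) - 0.06*cos(x))*(-1.3*sin(x) - 3.02)/(-3.92*sin(x)^2 + 0.06*sin(x) + 0.46)^2 - 1.3*cos(x)/(-3.92*sin(x)^2 + 0.06*sin(x) + 0.46) = (-23.6768*sin(x) + 2.548*cos(2*x) - 2.9648)*cos(x)/(-3.92*sin(x)^2 + 0.06*sin(x) + 0.46)^2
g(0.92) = 2.05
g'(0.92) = -3.50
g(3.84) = 1.82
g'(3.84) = -6.76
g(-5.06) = 1.44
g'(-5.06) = -1.06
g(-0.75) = 1.52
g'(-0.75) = 4.97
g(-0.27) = -16.19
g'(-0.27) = 195.73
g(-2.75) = 18.85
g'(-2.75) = -406.06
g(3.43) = -21.06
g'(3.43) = -357.65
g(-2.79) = 100.47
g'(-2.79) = -10216.15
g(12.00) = 3.31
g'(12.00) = 18.59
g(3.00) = -8.21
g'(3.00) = 25.07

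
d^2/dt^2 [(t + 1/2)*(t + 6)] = 2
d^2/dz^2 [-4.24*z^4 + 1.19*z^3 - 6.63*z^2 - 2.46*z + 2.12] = -50.88*z^2 + 7.14*z - 13.26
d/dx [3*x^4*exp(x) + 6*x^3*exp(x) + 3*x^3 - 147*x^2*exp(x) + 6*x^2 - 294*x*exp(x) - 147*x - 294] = 3*x^4*exp(x) + 18*x^3*exp(x) - 129*x^2*exp(x) + 9*x^2 - 588*x*exp(x) + 12*x - 294*exp(x) - 147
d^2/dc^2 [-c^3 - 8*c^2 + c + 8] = -6*c - 16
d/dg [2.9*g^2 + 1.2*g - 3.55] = 5.8*g + 1.2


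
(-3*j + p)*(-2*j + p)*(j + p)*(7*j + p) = 42*j^4 + 13*j^3*p - 27*j^2*p^2 + 3*j*p^3 + p^4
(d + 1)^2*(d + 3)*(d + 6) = d^4 + 11*d^3 + 37*d^2 + 45*d + 18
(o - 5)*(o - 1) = o^2 - 6*o + 5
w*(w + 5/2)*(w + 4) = w^3 + 13*w^2/2 + 10*w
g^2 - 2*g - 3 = (g - 3)*(g + 1)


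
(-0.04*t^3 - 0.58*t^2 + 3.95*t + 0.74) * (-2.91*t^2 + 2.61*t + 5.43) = 0.1164*t^5 + 1.5834*t^4 - 13.2255*t^3 + 5.0067*t^2 + 23.3799*t + 4.0182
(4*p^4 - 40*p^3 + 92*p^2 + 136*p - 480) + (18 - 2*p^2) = 4*p^4 - 40*p^3 + 90*p^2 + 136*p - 462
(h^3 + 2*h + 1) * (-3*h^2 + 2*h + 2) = -3*h^5 + 2*h^4 - 4*h^3 + h^2 + 6*h + 2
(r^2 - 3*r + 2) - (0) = r^2 - 3*r + 2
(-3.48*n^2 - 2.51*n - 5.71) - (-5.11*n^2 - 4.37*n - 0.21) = 1.63*n^2 + 1.86*n - 5.5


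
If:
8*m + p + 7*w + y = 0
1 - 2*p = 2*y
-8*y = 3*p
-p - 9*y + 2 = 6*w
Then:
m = -101/160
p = 4/5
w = 13/20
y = -3/10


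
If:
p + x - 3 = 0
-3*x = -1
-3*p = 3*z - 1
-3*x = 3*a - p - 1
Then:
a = 8/9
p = 8/3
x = 1/3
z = -7/3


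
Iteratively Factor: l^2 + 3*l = (l)*(l + 3)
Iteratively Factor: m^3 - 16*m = (m - 4)*(m^2 + 4*m) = m*(m - 4)*(m + 4)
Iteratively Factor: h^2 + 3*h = (h)*(h + 3)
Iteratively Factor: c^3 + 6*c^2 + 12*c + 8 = (c + 2)*(c^2 + 4*c + 4) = (c + 2)^2*(c + 2)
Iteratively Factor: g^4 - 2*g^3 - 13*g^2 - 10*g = (g + 2)*(g^3 - 4*g^2 - 5*g) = (g - 5)*(g + 2)*(g^2 + g) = (g - 5)*(g + 1)*(g + 2)*(g)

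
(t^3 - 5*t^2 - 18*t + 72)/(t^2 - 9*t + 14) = (t^3 - 5*t^2 - 18*t + 72)/(t^2 - 9*t + 14)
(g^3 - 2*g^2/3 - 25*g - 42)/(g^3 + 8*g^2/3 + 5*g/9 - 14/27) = 9*(g^2 - 3*g - 18)/(9*g^2 + 3*g - 2)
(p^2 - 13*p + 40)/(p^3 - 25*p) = (p - 8)/(p*(p + 5))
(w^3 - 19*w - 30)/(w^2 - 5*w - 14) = (w^2 - 2*w - 15)/(w - 7)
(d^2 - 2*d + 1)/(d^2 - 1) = (d - 1)/(d + 1)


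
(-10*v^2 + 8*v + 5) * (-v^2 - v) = 10*v^4 + 2*v^3 - 13*v^2 - 5*v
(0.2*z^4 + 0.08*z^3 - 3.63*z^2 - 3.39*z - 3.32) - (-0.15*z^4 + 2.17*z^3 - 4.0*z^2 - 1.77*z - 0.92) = 0.35*z^4 - 2.09*z^3 + 0.37*z^2 - 1.62*z - 2.4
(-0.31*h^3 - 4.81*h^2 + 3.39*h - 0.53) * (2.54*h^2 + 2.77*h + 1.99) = -0.7874*h^5 - 13.0761*h^4 - 5.33*h^3 - 1.5278*h^2 + 5.278*h - 1.0547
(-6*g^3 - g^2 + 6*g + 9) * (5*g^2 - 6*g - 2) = -30*g^5 + 31*g^4 + 48*g^3 + 11*g^2 - 66*g - 18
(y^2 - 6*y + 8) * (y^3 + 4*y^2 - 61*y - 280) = y^5 - 2*y^4 - 77*y^3 + 118*y^2 + 1192*y - 2240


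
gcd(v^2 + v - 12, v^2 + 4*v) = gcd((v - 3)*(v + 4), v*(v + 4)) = v + 4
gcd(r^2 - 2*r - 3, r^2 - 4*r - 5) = r + 1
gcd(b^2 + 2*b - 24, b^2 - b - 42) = b + 6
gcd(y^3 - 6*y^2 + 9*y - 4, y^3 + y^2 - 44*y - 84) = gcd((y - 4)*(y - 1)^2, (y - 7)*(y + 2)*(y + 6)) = 1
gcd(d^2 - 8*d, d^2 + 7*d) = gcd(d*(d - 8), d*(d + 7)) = d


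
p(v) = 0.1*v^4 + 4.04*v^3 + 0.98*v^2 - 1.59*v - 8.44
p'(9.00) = 1289.37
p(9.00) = 3657.89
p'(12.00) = 2458.41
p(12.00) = 9168.32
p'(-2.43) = 59.48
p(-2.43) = -53.27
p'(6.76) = 689.08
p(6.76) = 1482.44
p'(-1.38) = 17.74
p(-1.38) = -14.63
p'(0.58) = 3.70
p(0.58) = -8.23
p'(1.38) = 25.25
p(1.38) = 2.21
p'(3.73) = 195.10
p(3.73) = 228.28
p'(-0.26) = -1.29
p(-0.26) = -8.03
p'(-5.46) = 283.92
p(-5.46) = -539.27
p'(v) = 0.4*v^3 + 12.12*v^2 + 1.96*v - 1.59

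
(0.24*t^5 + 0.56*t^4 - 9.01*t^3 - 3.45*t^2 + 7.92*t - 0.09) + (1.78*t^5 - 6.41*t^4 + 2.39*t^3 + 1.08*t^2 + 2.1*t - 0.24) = 2.02*t^5 - 5.85*t^4 - 6.62*t^3 - 2.37*t^2 + 10.02*t - 0.33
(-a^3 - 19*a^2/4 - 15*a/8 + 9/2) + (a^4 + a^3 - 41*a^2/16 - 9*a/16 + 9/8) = a^4 - 117*a^2/16 - 39*a/16 + 45/8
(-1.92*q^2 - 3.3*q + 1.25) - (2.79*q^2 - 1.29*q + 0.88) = -4.71*q^2 - 2.01*q + 0.37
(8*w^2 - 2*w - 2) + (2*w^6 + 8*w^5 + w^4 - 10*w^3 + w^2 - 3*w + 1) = 2*w^6 + 8*w^5 + w^4 - 10*w^3 + 9*w^2 - 5*w - 1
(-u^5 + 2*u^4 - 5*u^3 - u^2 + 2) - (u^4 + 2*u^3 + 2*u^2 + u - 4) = -u^5 + u^4 - 7*u^3 - 3*u^2 - u + 6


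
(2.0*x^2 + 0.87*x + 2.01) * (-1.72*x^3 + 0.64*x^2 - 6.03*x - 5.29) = -3.44*x^5 - 0.2164*x^4 - 14.9604*x^3 - 14.5397*x^2 - 16.7226*x - 10.6329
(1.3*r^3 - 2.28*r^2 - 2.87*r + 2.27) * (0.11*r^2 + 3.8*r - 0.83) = 0.143*r^5 + 4.6892*r^4 - 10.0587*r^3 - 8.7639*r^2 + 11.0081*r - 1.8841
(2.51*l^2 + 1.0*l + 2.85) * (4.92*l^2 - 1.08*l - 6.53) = 12.3492*l^4 + 2.2092*l^3 - 3.4483*l^2 - 9.608*l - 18.6105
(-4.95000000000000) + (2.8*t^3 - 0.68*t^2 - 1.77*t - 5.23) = 2.8*t^3 - 0.68*t^2 - 1.77*t - 10.18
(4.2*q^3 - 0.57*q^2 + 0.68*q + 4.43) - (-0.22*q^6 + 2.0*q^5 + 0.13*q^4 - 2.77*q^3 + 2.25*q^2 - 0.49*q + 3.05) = 0.22*q^6 - 2.0*q^5 - 0.13*q^4 + 6.97*q^3 - 2.82*q^2 + 1.17*q + 1.38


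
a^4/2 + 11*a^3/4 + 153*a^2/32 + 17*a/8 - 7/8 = (a/2 + 1)*(a - 1/4)*(a + 7/4)*(a + 2)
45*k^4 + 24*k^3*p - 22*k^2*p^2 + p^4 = (-3*k + p)^2*(k + p)*(5*k + p)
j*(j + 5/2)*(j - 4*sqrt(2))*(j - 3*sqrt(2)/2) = j^4 - 11*sqrt(2)*j^3/2 + 5*j^3/2 - 55*sqrt(2)*j^2/4 + 12*j^2 + 30*j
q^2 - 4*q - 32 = (q - 8)*(q + 4)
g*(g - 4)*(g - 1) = g^3 - 5*g^2 + 4*g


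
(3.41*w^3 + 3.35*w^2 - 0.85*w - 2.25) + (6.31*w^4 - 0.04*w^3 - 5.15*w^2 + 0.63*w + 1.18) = 6.31*w^4 + 3.37*w^3 - 1.8*w^2 - 0.22*w - 1.07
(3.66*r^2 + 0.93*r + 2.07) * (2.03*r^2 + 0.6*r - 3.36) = 7.4298*r^4 + 4.0839*r^3 - 7.5375*r^2 - 1.8828*r - 6.9552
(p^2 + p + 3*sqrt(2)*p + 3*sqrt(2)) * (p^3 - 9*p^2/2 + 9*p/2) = p^5 - 7*p^4/2 + 3*sqrt(2)*p^4 - 21*sqrt(2)*p^3/2 + 9*p^2/2 + 27*sqrt(2)*p/2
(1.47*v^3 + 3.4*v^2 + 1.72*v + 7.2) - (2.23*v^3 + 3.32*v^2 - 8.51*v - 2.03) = -0.76*v^3 + 0.0800000000000001*v^2 + 10.23*v + 9.23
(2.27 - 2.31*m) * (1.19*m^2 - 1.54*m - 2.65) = -2.7489*m^3 + 6.2587*m^2 + 2.6257*m - 6.0155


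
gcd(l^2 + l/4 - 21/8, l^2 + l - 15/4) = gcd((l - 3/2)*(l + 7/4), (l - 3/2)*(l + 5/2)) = l - 3/2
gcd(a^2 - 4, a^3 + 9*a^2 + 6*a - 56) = a - 2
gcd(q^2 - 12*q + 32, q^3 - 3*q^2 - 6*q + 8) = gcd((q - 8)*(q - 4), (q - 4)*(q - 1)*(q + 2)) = q - 4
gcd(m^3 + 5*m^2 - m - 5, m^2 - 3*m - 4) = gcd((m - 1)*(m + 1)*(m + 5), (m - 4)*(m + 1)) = m + 1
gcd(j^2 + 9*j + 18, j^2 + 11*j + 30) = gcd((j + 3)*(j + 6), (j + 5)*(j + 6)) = j + 6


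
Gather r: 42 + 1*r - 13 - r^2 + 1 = -r^2 + r + 30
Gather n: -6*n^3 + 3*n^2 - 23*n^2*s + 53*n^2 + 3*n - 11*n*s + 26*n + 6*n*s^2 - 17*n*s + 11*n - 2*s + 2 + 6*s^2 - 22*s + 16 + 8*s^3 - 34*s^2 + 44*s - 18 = -6*n^3 + n^2*(56 - 23*s) + n*(6*s^2 - 28*s + 40) + 8*s^3 - 28*s^2 + 20*s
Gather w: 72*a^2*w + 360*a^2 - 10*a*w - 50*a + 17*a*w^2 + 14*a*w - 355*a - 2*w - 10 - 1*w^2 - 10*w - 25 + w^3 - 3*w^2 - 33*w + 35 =360*a^2 - 405*a + w^3 + w^2*(17*a - 4) + w*(72*a^2 + 4*a - 45)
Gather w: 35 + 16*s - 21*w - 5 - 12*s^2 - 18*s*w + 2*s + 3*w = -12*s^2 + 18*s + w*(-18*s - 18) + 30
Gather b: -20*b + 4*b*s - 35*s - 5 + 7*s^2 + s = b*(4*s - 20) + 7*s^2 - 34*s - 5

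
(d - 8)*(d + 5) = d^2 - 3*d - 40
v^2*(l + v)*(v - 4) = l*v^3 - 4*l*v^2 + v^4 - 4*v^3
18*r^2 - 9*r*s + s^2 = (-6*r + s)*(-3*r + s)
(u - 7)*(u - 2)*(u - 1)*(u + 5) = u^4 - 5*u^3 - 27*u^2 + 101*u - 70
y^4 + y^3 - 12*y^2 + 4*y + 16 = (y - 2)^2*(y + 1)*(y + 4)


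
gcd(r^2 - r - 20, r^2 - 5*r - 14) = 1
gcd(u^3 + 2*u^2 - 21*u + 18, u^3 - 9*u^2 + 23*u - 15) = u^2 - 4*u + 3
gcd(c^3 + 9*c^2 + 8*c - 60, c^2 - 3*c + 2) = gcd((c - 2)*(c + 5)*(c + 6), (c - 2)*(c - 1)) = c - 2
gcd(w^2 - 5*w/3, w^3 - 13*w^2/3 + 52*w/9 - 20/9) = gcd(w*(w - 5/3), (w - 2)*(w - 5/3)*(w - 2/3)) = w - 5/3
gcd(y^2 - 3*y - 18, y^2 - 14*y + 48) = y - 6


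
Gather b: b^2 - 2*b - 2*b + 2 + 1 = b^2 - 4*b + 3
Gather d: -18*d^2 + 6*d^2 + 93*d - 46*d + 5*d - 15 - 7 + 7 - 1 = -12*d^2 + 52*d - 16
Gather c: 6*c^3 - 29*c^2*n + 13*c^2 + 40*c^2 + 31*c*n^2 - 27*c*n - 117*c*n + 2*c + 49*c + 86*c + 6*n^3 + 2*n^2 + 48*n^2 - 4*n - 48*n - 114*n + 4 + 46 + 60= 6*c^3 + c^2*(53 - 29*n) + c*(31*n^2 - 144*n + 137) + 6*n^3 + 50*n^2 - 166*n + 110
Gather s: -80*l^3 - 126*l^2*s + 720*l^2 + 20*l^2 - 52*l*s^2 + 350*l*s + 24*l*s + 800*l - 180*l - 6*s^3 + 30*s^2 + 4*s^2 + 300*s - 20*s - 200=-80*l^3 + 740*l^2 + 620*l - 6*s^3 + s^2*(34 - 52*l) + s*(-126*l^2 + 374*l + 280) - 200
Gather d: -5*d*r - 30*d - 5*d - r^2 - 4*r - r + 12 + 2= d*(-5*r - 35) - r^2 - 5*r + 14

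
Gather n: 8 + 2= 10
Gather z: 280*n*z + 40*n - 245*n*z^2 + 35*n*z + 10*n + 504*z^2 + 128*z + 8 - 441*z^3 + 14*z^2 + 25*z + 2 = 50*n - 441*z^3 + z^2*(518 - 245*n) + z*(315*n + 153) + 10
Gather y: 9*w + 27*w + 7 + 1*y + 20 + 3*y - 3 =36*w + 4*y + 24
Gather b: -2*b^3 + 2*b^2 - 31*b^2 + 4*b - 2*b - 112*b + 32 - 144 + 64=-2*b^3 - 29*b^2 - 110*b - 48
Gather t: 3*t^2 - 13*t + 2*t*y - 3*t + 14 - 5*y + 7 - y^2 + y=3*t^2 + t*(2*y - 16) - y^2 - 4*y + 21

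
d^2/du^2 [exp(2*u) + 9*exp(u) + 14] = (4*exp(u) + 9)*exp(u)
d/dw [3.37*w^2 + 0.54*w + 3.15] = 6.74*w + 0.54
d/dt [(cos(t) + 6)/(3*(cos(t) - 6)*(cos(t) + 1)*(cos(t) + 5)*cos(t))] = (3*cos(t)^4 + 24*cos(t)^3 - 31*cos(t)^2 - 372*cos(t) - 180)*sin(t)/(3*(cos(t) - 6)^2*(cos(t) + 1)^2*(cos(t) + 5)^2*cos(t)^2)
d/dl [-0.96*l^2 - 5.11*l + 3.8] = -1.92*l - 5.11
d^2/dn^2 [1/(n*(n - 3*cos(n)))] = (-3*n^2*(n - 3*cos(n))*cos(n) + 2*n^2*(3*sin(n) + 1)^2 + 2*n*(n - 3*cos(n))*(3*sin(n) + 1) + 2*(n - 3*cos(n))^2)/(n^3*(n - 3*cos(n))^3)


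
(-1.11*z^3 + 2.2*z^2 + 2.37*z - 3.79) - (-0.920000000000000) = -1.11*z^3 + 2.2*z^2 + 2.37*z - 2.87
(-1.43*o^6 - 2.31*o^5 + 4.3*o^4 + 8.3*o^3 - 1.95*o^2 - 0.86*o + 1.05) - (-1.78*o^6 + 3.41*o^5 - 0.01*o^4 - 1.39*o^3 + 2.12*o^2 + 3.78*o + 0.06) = 0.35*o^6 - 5.72*o^5 + 4.31*o^4 + 9.69*o^3 - 4.07*o^2 - 4.64*o + 0.99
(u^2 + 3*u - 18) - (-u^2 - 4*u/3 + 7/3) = 2*u^2 + 13*u/3 - 61/3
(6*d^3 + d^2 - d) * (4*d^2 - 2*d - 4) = 24*d^5 - 8*d^4 - 30*d^3 - 2*d^2 + 4*d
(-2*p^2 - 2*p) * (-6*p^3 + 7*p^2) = 12*p^5 - 2*p^4 - 14*p^3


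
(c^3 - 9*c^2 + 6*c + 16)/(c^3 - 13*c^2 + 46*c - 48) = (c + 1)/(c - 3)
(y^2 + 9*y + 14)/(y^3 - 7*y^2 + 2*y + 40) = (y + 7)/(y^2 - 9*y + 20)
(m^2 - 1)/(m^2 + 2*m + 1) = (m - 1)/(m + 1)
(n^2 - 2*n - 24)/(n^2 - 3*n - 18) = (n + 4)/(n + 3)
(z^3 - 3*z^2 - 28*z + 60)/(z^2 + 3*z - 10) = z - 6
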